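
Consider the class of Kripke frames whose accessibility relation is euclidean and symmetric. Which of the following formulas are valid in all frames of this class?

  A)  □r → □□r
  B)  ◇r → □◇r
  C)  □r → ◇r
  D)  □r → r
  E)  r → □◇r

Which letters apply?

A symmetric euclidean relation is transitive (uRv and vRw give vRu by symmetry, then uRw by the euclidean condition, applied at v).
(A) axiom 4: valid iff R is transitive. Every such R is transitive — valid.
(B) ◇r → □◇r (axiom 5) characterises the euclidean frames. Every such R is euclidean — valid.
(C) □r → ◇r is axiom D; it is valid on a frame exactly when R is serial. Such an R need not be serial, so not valid.
(D) □r → r (axiom T) characterises the reflexive frames. Such an R need not be reflexive — not valid.
(E) r → □◇r is axiom B, which corresponds to symmetry. Every such R is symmetric — valid.

A, B, E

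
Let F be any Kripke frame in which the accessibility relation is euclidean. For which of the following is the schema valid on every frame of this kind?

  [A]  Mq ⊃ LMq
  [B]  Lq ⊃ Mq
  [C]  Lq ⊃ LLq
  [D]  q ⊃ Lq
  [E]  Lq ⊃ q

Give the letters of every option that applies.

(A) Mq ⊃ LMq (axiom 5) characterises the euclidean frames. Every such R is euclidean — valid.
(B) Lq ⊃ Mq is axiom D; it is valid on a frame exactly when R is serial. Such an R need not be serial, so not valid.
(C) Lq ⊃ LLq (axiom 4) characterises the transitive frames. Such an R need not be transitive — not valid.
(D) q ⊃ Lq (equivalent to ◇p→p) corresponds to R being a subset of the identity. Such an R need not be a subset of the identity, so not valid.
(E) Lq ⊃ q (axiom T) characterises the reflexive frames. Such an R need not be reflexive — not valid.

A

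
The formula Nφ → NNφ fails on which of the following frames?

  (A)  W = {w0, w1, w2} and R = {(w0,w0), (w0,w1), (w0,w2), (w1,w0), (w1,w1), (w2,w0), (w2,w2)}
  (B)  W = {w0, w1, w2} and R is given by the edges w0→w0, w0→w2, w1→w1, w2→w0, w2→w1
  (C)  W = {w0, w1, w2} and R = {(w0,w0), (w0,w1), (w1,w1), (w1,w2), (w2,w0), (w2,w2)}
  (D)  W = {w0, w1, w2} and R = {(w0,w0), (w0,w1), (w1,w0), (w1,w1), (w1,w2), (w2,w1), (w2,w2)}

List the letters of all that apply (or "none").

The schema Nφ → NNφ is axiom 4; it is valid on a frame iff R is transitive.
(A) R is not transitive (w1 R w0 and w0 R w2 but not w1 R w2), so the schema fails here.
(B) R is not transitive (w0 R w2 and w2 R w1 but not w0 R w1), so the schema fails here.
(C) R is not transitive (w0 R w1 and w1 R w2 but not w0 R w2), so the schema fails here.
(D) R is not transitive (w0 R w1 and w1 R w2 but not w0 R w2), so the schema fails here.

A, B, C, D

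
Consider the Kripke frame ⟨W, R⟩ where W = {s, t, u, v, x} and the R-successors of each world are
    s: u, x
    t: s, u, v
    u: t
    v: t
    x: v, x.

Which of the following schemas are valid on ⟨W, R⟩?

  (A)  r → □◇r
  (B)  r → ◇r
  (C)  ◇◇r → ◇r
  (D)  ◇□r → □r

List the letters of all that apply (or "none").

none

R is not reflexive: not s R s.
R is not symmetric: s R u but not u R s.
R is not transitive: s R u and u R t but not s R t.
R is not euclidean: s R u and s R x but not u R x.
(A) axiom B: valid iff R is symmetric. R is not symmetric — not valid.
(B) r → ◇r is the dual of axiom T, which corresponds to reflexivity. R is not reflexive — not valid.
(C) ◇◇r → ◇r is the dual of axiom 4; it is valid on a frame exactly when R is transitive. R is not transitive, so not valid.
(D) ◇□r → □r is the dual of axiom 5, which corresponds to the euclidean property. R is not euclidean — not valid.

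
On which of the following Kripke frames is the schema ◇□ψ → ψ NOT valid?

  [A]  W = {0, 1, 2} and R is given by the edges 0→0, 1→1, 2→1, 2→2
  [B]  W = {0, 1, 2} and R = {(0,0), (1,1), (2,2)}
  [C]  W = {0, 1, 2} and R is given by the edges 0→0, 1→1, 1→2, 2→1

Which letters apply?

The schema ◇□ψ → ψ is the dual of axiom B; it is valid on a frame iff R is symmetric.
(A) R is not symmetric (2 R 1 but not 1 R 2), so the schema fails here.
(B) R is symmetric (every R-edge is matched by its reverse), so the schema is valid here.
(C) R is symmetric (every R-edge is matched by its reverse), so the schema is valid here.

A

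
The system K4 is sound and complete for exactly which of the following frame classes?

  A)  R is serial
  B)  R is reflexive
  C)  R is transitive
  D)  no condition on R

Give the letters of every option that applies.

C

(A) this class determines D, not K4.
(B) this class determines T (= KT), not K4.
(C) K4 is sound and complete for exactly this class.
(D) this class determines K, not K4.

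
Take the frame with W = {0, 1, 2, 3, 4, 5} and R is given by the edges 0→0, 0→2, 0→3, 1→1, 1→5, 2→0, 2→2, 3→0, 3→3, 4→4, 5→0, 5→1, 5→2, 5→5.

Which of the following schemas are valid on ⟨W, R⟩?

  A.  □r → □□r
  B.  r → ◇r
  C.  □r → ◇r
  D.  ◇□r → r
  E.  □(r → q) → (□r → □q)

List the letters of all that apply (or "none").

B, C, E

R is reflexive: each world relates to itself.
R is not symmetric: 5 R 0 but not 0 R 5.
R is not transitive: 1 R 5 and 5 R 0 but not 1 R 0.
R is serial: every world has an R-successor.
(A) □r → □□r (axiom 4) characterises the transitive frames. R is not transitive — not valid.
(B) r → ◇r is the dual of axiom T, which corresponds to reflexivity. R is reflexive — valid.
(C) □r → ◇r is axiom D, which corresponds to seriality. R is serial — valid.
(D) ◇□r → r (the dual of axiom B) characterises the symmetric frames. R is not symmetric — not valid.
(E) □(r → q) → (□r → □q) is axiom K, valid on every Kripke frame — valid.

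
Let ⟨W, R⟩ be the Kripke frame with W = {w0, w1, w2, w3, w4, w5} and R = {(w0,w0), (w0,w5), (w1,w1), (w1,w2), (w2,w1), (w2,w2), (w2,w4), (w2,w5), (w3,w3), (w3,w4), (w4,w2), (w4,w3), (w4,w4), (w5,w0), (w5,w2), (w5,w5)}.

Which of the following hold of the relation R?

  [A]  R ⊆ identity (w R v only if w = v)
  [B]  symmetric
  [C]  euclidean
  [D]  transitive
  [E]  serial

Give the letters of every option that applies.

B, E

(A) not ⊆ identity: w0 R w5 with w0 ≠ w5.
(B) symmetric: every R-edge is matched by its reverse.
(C) not euclidean: w2 R w1 and w2 R w4 but not w1 R w4.
(D) not transitive: w0 R w5 and w5 R w2 but not w0 R w2.
(E) serial: every world has an R-successor.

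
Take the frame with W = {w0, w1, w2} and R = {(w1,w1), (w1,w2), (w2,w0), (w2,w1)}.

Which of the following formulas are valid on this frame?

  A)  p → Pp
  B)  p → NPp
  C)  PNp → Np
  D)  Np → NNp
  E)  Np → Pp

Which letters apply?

none

R is not reflexive: not w0 R w0.
R is not symmetric: w2 R w0 but not w0 R w2.
R is not transitive: w1 R w2 and w2 R w0 but not w1 R w0.
R is not euclidean: w2 R w0 and w2 R w1 but not w0 R w1.
R is not serial: w0 has no R-successor.
(A) the dual of axiom T: valid iff R is reflexive. R is not reflexive — not valid.
(B) p → NPp (axiom B) characterises the symmetric frames. R is not symmetric — not valid.
(C) PNp → Np is the dual of axiom 5, which corresponds to the euclidean property. R is not euclidean — not valid.
(D) axiom 4: valid iff R is transitive. R is not transitive — not valid.
(E) axiom D: valid iff R is serial. R is not serial — not valid.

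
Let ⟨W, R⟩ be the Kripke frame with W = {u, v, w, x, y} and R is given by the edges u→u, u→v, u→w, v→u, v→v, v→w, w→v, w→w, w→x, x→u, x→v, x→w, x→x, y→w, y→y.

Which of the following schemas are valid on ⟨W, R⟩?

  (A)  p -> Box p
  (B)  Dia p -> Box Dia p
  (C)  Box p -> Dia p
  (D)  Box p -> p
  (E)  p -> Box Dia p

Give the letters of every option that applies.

R is reflexive: each world relates to itself.
R is not symmetric: u R w but not w R u.
R is not euclidean: u R w and u R u but not w R u.
R is serial: every world has an R-successor.
R is not a subset of the identity: u R v with u ≠ v.
(A) p -> Box p is valid only on frames where every R-edge is a self-loop. Here R ⊄ identity — not valid.
(B) Dia p -> Box Dia p is axiom 5, which corresponds to the euclidean property. R is not euclidean — not valid.
(C) axiom D: valid iff R is serial. R is serial — valid.
(D) Box p -> p (axiom T) characterises the reflexive frames. R is reflexive — valid.
(E) p -> Box Dia p is axiom B, which corresponds to symmetry. R is not symmetric — not valid.

C, D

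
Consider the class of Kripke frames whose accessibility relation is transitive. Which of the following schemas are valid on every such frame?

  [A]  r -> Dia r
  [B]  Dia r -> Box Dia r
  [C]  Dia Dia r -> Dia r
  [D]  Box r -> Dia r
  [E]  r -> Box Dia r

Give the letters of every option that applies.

C

(A) the dual of axiom T: valid iff R is reflexive. Such an R need not be reflexive — not valid.
(B) axiom 5: valid iff R is euclidean. Such an R need not be euclidean — not valid.
(C) Dia Dia r -> Dia r (the dual of axiom 4) characterises the transitive frames. Every such R is transitive — valid.
(D) axiom D: valid iff R is serial. Such an R need not be serial — not valid.
(E) axiom B: valid iff R is symmetric. Such an R need not be symmetric — not valid.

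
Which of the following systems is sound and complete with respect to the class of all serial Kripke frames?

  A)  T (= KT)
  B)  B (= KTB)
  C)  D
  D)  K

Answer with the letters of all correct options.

(A) T (= KT) is determined by the class of reflexive frames.
(B) B (= KTB) is determined by the class of reflexive and symmetric frames.
(C) D is determined by exactly this class.
(D) K is determined by the class of arbitrary frames.

C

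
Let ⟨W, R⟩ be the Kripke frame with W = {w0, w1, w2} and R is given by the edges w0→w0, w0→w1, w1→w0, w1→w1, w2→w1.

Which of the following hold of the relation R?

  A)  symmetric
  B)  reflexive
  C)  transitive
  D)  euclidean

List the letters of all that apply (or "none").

(A) not symmetric: w2 R w1 but not w1 R w2.
(B) not reflexive: not w2 R w2.
(C) not transitive: w2 R w1 and w1 R w0 but not w2 R w0.
(D) euclidean: any two R-successors of the same world are R-related.

D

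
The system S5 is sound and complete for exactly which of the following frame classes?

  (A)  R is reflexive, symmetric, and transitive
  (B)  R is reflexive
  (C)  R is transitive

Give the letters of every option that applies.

A

(A) S5 is sound and complete for exactly this class.
(B) this class determines T (= KT), not S5.
(C) this class determines K4, not S5.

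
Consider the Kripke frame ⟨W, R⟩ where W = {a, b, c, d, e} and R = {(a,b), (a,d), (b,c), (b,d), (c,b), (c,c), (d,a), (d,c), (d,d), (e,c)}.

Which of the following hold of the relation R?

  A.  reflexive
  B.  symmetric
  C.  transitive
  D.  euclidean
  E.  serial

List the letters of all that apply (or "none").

(A) not reflexive: not a R a.
(B) not symmetric: a R b but not b R a.
(C) not transitive: a R b and b R c but not a R c.
(D) not euclidean: a R d and a R b but not d R b.
(E) serial: every world has an R-successor.

E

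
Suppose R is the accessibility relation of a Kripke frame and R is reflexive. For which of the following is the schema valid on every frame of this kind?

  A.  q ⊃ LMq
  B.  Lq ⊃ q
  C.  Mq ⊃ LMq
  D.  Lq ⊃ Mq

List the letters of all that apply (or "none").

A reflexive relation is serial.
(A) q ⊃ LMq (axiom B) characterises the symmetric frames. Such an R need not be symmetric — not valid.
(B) Lq ⊃ q is axiom T, which corresponds to reflexivity. Every such R is reflexive — valid.
(C) Mq ⊃ LMq is axiom 5, which corresponds to the euclidean property. Such an R need not be euclidean — not valid.
(D) Lq ⊃ Mq is axiom D, which corresponds to seriality. Every such R is serial — valid.

B, D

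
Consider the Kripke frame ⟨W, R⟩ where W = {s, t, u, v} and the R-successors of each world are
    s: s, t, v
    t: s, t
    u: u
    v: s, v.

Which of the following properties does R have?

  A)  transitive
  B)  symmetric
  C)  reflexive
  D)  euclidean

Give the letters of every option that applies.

B, C

(A) not transitive: t R s and s R v but not t R v.
(B) symmetric: every R-edge is matched by its reverse.
(C) reflexive: each world relates to itself.
(D) not euclidean: s R t and s R v but not t R v.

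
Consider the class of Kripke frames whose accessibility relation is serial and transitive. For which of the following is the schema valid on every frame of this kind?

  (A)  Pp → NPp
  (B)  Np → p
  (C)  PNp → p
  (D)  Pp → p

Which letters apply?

(A) Pp → NPp is axiom 5, which corresponds to the euclidean property. Such an R need not be euclidean — not valid.
(B) axiom T: valid iff R is reflexive. Such an R need not be reflexive — not valid.
(C) the dual of axiom B: valid iff R is symmetric. Such an R need not be symmetric — not valid.
(D) Pp → p (the converse of T) corresponds to R being a subset of the identity. Such an R need not be a subset of the identity, so not valid.

none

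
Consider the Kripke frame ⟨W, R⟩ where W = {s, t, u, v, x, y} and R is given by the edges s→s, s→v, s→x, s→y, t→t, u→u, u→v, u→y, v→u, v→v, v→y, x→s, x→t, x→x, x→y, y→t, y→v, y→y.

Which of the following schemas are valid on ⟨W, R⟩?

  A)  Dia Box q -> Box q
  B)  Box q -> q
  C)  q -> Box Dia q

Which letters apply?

B

R is reflexive: each world relates to itself.
R is not symmetric: s R v but not v R s.
R is not euclidean: s R v and s R s but not v R s.
(A) Dia Box q -> Box q is the dual of axiom 5; it is valid on a frame exactly when R is euclidean. R is not euclidean, so not valid.
(B) axiom T: valid iff R is reflexive. R is reflexive — valid.
(C) q -> Box Dia q is axiom B; it is valid on a frame exactly when R is symmetric. R is not symmetric, so not valid.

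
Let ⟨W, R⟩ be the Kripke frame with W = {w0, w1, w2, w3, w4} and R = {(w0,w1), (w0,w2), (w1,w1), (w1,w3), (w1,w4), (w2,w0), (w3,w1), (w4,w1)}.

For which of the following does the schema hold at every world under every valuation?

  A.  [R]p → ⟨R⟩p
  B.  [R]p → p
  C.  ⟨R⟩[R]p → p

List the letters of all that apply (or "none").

A

R is not reflexive: not w0 R w0.
R is not symmetric: w0 R w1 but not w1 R w0.
R is serial: every world has an R-successor.
(A) [R]p → ⟨R⟩p (axiom D) characterises the serial frames. R is serial — valid.
(B) [R]p → p is axiom T; it is valid on a frame exactly when R is reflexive. R is not reflexive, so not valid.
(C) ⟨R⟩[R]p → p is the dual of axiom B, which corresponds to symmetry. R is not symmetric — not valid.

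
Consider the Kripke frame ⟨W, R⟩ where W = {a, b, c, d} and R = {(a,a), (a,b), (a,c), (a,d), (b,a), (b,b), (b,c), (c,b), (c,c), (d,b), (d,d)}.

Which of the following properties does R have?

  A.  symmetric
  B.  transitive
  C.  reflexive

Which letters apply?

C

(A) not symmetric: a R c but not c R a.
(B) not transitive: b R a and a R d but not b R d.
(C) reflexive: each world relates to itself.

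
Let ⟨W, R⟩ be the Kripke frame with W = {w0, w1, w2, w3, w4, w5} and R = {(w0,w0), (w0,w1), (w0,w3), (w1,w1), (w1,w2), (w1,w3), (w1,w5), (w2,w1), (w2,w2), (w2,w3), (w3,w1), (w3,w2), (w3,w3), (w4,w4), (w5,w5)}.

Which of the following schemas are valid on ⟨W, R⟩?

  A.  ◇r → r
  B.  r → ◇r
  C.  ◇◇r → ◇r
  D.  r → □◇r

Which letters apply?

B

R is reflexive: each world relates to itself.
R is not symmetric: w0 R w1 but not w1 R w0.
R is not transitive: w0 R w1 and w1 R w2 but not w0 R w2.
R is not a subset of the identity: w0 R w1 with w0 ≠ w1.
(A) ◇r → r (the converse of T) corresponds to R being a subset of the identity. Here R ⊄ identity, so not valid.
(B) the dual of axiom T: valid iff R is reflexive. R is reflexive — valid.
(C) the dual of axiom 4: valid iff R is transitive. R is not transitive — not valid.
(D) r → □◇r is axiom B; it is valid on a frame exactly when R is symmetric. R is not symmetric, so not valid.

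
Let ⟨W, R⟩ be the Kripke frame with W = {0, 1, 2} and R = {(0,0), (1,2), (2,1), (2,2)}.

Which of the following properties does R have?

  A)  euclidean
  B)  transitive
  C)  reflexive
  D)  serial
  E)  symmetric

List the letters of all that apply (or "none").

(A) not euclidean: 2 R 1 and 2 R 1 but not 1 R 1.
(B) not transitive: 1 R 2 and 2 R 1 but not 1 R 1.
(C) not reflexive: not 1 R 1.
(D) serial: every world has an R-successor.
(E) symmetric: every R-edge is matched by its reverse.

D, E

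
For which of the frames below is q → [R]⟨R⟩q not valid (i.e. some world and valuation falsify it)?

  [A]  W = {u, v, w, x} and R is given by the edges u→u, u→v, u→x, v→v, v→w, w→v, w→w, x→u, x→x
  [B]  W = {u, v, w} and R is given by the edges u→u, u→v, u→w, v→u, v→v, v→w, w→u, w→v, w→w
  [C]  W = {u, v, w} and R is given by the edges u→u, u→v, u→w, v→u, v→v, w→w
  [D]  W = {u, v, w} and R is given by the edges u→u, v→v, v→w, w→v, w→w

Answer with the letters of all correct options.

A, C

The schema q → [R]⟨R⟩q is axiom B; it is valid on a frame iff R is symmetric.
(A) R is not symmetric (u R v but not v R u), so the schema fails here.
(B) R is symmetric (every R-edge is matched by its reverse), so the schema is valid here.
(C) R is not symmetric (u R w but not w R u), so the schema fails here.
(D) R is symmetric (every R-edge is matched by its reverse), so the schema is valid here.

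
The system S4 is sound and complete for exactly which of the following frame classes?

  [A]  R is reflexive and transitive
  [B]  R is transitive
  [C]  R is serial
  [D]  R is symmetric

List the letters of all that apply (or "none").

A

(A) S4 is sound and complete for exactly this class.
(B) this class determines K4, not S4.
(C) this class determines D, not S4.
(D) this class determines KB, not S4.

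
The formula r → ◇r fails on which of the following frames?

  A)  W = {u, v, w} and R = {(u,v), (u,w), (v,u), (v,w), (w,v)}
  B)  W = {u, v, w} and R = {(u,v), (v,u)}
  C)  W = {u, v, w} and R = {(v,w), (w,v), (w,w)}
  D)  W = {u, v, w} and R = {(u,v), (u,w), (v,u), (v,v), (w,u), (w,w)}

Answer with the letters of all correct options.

The schema r → ◇r is the dual of axiom T; it is valid on a frame iff R is reflexive.
(A) R is not reflexive (not u R u), so the schema fails here.
(B) R is not reflexive (not u R u), so the schema fails here.
(C) R is not reflexive (not u R u), so the schema fails here.
(D) R is not reflexive (not u R u), so the schema fails here.

A, B, C, D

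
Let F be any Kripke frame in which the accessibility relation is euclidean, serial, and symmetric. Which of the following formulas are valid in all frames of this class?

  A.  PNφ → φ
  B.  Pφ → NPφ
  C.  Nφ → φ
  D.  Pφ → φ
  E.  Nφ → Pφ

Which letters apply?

Serial, symmetric and euclidean together give transitive (from symmetry + euclidean) and then reflexive; the relation is an equivalence.
(A) PNφ → φ is the dual of axiom B; it is valid on a frame exactly when R is symmetric. Every such R is symmetric, so valid.
(B) Pφ → NPφ (axiom 5) characterises the euclidean frames. Every such R is euclidean — valid.
(C) Nφ → φ is axiom T, which corresponds to reflexivity. Every such R is reflexive — valid.
(D) Pφ → φ (the converse of T) corresponds to R being a subset of the identity. Such an R need not be a subset of the identity, so not valid.
(E) Nφ → Pφ is axiom D; it is valid on a frame exactly when R is serial. Every such R is serial, so valid.

A, B, C, E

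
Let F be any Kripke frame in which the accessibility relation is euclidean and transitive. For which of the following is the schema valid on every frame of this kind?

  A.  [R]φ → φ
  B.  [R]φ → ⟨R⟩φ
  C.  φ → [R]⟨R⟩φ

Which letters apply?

(A) [R]φ → φ is axiom T; it is valid on a frame exactly when R is reflexive. Such an R need not be reflexive, so not valid.
(B) [R]φ → ⟨R⟩φ is axiom D; it is valid on a frame exactly when R is serial. Such an R need not be serial, so not valid.
(C) φ → [R]⟨R⟩φ (axiom B) characterises the symmetric frames. Such an R need not be symmetric — not valid.

none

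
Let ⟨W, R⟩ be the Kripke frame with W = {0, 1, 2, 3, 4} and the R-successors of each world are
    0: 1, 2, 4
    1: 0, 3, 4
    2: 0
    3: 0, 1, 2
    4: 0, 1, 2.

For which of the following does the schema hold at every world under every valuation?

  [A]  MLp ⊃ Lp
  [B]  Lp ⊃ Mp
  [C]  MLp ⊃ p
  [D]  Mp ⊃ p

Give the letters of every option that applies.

B

R is not symmetric: 3 R 0 but not 0 R 3.
R is not euclidean: 0 R 1 and 0 R 2 but not 1 R 2.
R is serial: every world has an R-successor.
R is not a subset of the identity: 0 R 1 with 0 ≠ 1.
(A) MLp ⊃ Lp (the dual of axiom 5) characterises the euclidean frames. R is not euclidean — not valid.
(B) Lp ⊃ Mp is axiom D, which corresponds to seriality. R is serial — valid.
(C) the dual of axiom B: valid iff R is symmetric. R is not symmetric — not valid.
(D) Mp ⊃ p (the converse of T) corresponds to R being a subset of the identity. Here R ⊄ identity, so not valid.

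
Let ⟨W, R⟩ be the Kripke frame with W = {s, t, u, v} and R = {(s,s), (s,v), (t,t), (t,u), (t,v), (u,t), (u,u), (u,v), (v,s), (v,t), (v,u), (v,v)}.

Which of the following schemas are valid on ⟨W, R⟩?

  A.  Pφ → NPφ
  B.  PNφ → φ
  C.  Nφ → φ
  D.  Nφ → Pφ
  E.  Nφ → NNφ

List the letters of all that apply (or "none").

B, C, D

R is reflexive: each world relates to itself.
R is symmetric: every R-edge is matched by its reverse.
R is not transitive: s R v and v R t but not s R t.
R is not euclidean: v R s and v R t but not s R t.
R is serial: every world has an R-successor.
(A) axiom 5: valid iff R is euclidean. R is not euclidean — not valid.
(B) the dual of axiom B: valid iff R is symmetric. R is symmetric — valid.
(C) Nφ → φ is axiom T; it is valid on a frame exactly when R is reflexive. R is reflexive, so valid.
(D) Nφ → Pφ is axiom D; it is valid on a frame exactly when R is serial. R is serial, so valid.
(E) axiom 4: valid iff R is transitive. R is not transitive — not valid.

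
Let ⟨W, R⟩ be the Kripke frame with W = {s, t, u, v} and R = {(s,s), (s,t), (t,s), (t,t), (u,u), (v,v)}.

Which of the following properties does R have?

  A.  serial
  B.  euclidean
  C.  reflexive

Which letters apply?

A, B, C

(A) serial: every world has an R-successor.
(B) euclidean: any two R-successors of the same world are R-related.
(C) reflexive: each world relates to itself.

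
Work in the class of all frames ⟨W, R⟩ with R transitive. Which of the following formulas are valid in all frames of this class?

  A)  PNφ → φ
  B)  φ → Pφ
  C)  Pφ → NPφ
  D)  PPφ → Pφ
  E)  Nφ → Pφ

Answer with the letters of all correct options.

D

(A) the dual of axiom B: valid iff R is symmetric. Such an R need not be symmetric — not valid.
(B) the dual of axiom T: valid iff R is reflexive. Such an R need not be reflexive — not valid.
(C) Pφ → NPφ is axiom 5; it is valid on a frame exactly when R is euclidean. Such an R need not be euclidean, so not valid.
(D) PPφ → Pφ is the dual of axiom 4, which corresponds to transitivity. Every such R is transitive — valid.
(E) Nφ → Pφ (axiom D) characterises the serial frames. Such an R need not be serial — not valid.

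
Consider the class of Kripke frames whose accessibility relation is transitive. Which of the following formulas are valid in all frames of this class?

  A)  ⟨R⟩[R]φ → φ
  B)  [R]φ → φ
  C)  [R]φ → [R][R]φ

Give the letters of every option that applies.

C

(A) ⟨R⟩[R]φ → φ (the dual of axiom B) characterises the symmetric frames. Such an R need not be symmetric — not valid.
(B) [R]φ → φ is axiom T, which corresponds to reflexivity. Such an R need not be reflexive — not valid.
(C) [R]φ → [R][R]φ is axiom 4, which corresponds to transitivity. Every such R is transitive — valid.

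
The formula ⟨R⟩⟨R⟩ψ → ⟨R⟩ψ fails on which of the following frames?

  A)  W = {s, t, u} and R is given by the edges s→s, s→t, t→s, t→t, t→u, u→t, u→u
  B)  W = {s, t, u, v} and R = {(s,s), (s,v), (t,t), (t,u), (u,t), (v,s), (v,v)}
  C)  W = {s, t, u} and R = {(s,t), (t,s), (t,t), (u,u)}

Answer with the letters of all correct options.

A, B, C

The schema ⟨R⟩⟨R⟩ψ → ⟨R⟩ψ is the dual of axiom 4; it is valid on a frame iff R is transitive.
(A) R is not transitive (s R t and t R u but not s R u), so the schema fails here.
(B) R is not transitive (u R t and t R u but not u R u), so the schema fails here.
(C) R is not transitive (s R t and t R s but not s R s), so the schema fails here.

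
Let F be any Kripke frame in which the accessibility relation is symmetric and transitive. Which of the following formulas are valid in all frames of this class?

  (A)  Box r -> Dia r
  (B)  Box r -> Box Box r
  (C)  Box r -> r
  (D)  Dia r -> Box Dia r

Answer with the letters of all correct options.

A symmetric transitive relation is euclidean (uRv and uRw give vRu by symmetry, then vRw by transitivity).
(A) Box r -> Dia r (axiom D) characterises the serial frames. Such an R need not be serial — not valid.
(B) Box r -> Box Box r is axiom 4; it is valid on a frame exactly when R is transitive. Every such R is transitive, so valid.
(C) Box r -> r is axiom T, which corresponds to reflexivity. Such an R need not be reflexive — not valid.
(D) Dia r -> Box Dia r (axiom 5) characterises the euclidean frames. Every such R is euclidean — valid.

B, D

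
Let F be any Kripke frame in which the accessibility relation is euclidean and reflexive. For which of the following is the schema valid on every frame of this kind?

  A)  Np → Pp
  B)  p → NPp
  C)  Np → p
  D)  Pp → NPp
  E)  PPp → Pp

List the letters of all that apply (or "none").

A, B, C, D, E

A reflexive euclidean relation is also symmetric (from wRw and wRv the euclidean condition gives vRw) and hence transitive; it is an equivalence relation.
(A) Np → Pp is axiom D, which corresponds to seriality. Every such R is serial — valid.
(B) p → NPp (axiom B) characterises the symmetric frames. Every such R is symmetric — valid.
(C) Np → p is axiom T; it is valid on a frame exactly when R is reflexive. Every such R is reflexive, so valid.
(D) Pp → NPp is axiom 5; it is valid on a frame exactly when R is euclidean. Every such R is euclidean, so valid.
(E) the dual of axiom 4: valid iff R is transitive. Every such R is transitive — valid.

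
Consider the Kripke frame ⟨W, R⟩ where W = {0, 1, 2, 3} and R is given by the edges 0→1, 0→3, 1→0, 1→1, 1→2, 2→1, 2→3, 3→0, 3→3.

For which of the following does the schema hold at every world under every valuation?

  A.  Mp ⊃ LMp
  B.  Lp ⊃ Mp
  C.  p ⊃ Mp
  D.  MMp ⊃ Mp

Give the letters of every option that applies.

R is not reflexive: not 0 R 0.
R is not transitive: 0 R 1 and 1 R 0 but not 0 R 0.
R is not euclidean: 0 R 1 and 0 R 3 but not 1 R 3.
R is serial: every world has an R-successor.
(A) Mp ⊃ LMp is axiom 5, which corresponds to the euclidean property. R is not euclidean — not valid.
(B) axiom D: valid iff R is serial. R is serial — valid.
(C) p ⊃ Mp is the dual of axiom T, which corresponds to reflexivity. R is not reflexive — not valid.
(D) MMp ⊃ Mp is the dual of axiom 4; it is valid on a frame exactly when R is transitive. R is not transitive, so not valid.

B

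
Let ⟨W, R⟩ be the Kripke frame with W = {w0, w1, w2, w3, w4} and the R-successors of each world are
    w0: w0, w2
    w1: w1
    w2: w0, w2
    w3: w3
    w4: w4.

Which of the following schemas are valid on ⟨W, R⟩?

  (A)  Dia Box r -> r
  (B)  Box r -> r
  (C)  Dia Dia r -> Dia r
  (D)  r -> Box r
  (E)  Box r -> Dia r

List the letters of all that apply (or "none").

A, B, C, E

R is reflexive: each world relates to itself.
R is symmetric: every R-edge is matched by its reverse.
R is transitive: R is closed under composition.
R is serial: every world has an R-successor.
R is not a subset of the identity: w0 R w2 with w0 ≠ w2.
(A) Dia Box r -> r (the dual of axiom B) characterises the symmetric frames. R is symmetric — valid.
(B) axiom T: valid iff R is reflexive. R is reflexive — valid.
(C) Dia Dia r -> Dia r is the dual of axiom 4, which corresponds to transitivity. R is transitive — valid.
(D) r -> Box r is valid only on frames where every R-edge is a self-loop. Here R ⊄ identity — not valid.
(E) Box r -> Dia r is axiom D, which corresponds to seriality. R is serial — valid.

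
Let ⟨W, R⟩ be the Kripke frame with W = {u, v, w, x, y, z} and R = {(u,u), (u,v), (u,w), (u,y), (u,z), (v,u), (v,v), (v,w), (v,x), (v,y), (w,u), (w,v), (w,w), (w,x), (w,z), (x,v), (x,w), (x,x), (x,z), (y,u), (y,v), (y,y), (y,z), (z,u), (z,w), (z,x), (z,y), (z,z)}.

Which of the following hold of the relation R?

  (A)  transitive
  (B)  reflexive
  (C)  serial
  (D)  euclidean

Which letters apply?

B, C

(A) not transitive: u R v and v R x but not u R x.
(B) reflexive: each world relates to itself.
(C) serial: every world has an R-successor.
(D) not euclidean: u R v and u R z but not v R z.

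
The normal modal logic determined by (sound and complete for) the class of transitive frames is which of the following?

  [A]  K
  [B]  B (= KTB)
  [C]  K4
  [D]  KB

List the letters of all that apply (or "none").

C

(A) K is determined by the class of arbitrary frames.
(B) B (= KTB) is determined by the class of reflexive and symmetric frames.
(C) K4 is determined by exactly this class.
(D) KB is determined by the class of symmetric frames.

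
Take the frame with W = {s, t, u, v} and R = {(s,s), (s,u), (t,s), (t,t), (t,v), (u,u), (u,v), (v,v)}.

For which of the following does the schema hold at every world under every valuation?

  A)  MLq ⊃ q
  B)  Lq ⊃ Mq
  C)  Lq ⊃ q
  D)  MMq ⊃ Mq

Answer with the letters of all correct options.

B, C

R is reflexive: each world relates to itself.
R is not symmetric: s R u but not u R s.
R is not transitive: s R u and u R v but not s R v.
R is serial: every world has an R-successor.
(A) MLq ⊃ q is the dual of axiom B, which corresponds to symmetry. R is not symmetric — not valid.
(B) Lq ⊃ Mq is axiom D; it is valid on a frame exactly when R is serial. R is serial, so valid.
(C) axiom T: valid iff R is reflexive. R is reflexive — valid.
(D) the dual of axiom 4: valid iff R is transitive. R is not transitive — not valid.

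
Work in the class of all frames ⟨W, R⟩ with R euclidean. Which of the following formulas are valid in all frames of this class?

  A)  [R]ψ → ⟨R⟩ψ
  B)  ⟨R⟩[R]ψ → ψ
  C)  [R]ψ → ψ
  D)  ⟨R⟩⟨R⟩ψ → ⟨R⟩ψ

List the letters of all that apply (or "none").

none

(A) [R]ψ → ⟨R⟩ψ is axiom D, which corresponds to seriality. Such an R need not be serial — not valid.
(B) ⟨R⟩[R]ψ → ψ is the dual of axiom B, which corresponds to symmetry. Such an R need not be symmetric — not valid.
(C) [R]ψ → ψ is axiom T; it is valid on a frame exactly when R is reflexive. Such an R need not be reflexive, so not valid.
(D) the dual of axiom 4: valid iff R is transitive. Such an R need not be transitive — not valid.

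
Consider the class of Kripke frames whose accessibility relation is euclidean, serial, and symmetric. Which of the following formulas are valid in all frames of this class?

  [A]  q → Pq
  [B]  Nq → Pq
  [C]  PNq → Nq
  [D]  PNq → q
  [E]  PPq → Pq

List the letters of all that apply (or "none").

Serial, symmetric and euclidean together give transitive (from symmetry + euclidean) and then reflexive; the relation is an equivalence.
(A) q → Pq (the dual of axiom T) characterises the reflexive frames. Every such R is reflexive — valid.
(B) Nq → Pq (axiom D) characterises the serial frames. Every such R is serial — valid.
(C) PNq → Nq is the dual of axiom 5; it is valid on a frame exactly when R is euclidean. Every such R is euclidean, so valid.
(D) PNq → q is the dual of axiom B; it is valid on a frame exactly when R is symmetric. Every such R is symmetric, so valid.
(E) PPq → Pq is the dual of axiom 4; it is valid on a frame exactly when R is transitive. Every such R is transitive, so valid.

A, B, C, D, E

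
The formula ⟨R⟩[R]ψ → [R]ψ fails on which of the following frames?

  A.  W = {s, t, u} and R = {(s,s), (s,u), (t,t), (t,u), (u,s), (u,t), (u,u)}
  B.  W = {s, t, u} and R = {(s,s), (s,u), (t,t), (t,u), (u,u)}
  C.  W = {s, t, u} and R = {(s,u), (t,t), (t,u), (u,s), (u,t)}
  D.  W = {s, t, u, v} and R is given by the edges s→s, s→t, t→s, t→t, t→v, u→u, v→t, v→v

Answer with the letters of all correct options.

A, B, C, D

The schema ⟨R⟩[R]ψ → [R]ψ is the dual of axiom 5; it is valid on a frame iff R is euclidean.
(A) R is not euclidean (u R s and u R t but not s R t), so the schema fails here.
(B) R is not euclidean (s R u and s R s but not u R s), so the schema fails here.
(C) R is not euclidean (u R s and u R t but not s R t), so the schema fails here.
(D) R is not euclidean (t R s and t R v but not s R v), so the schema fails here.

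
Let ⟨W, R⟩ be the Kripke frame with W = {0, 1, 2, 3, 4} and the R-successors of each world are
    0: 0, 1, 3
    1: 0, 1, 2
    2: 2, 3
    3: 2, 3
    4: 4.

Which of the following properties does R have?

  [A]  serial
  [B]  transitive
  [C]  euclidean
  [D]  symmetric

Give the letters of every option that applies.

(A) serial: every world has an R-successor.
(B) not transitive: 0 R 1 and 1 R 2 but not 0 R 2.
(C) not euclidean: 0 R 1 and 0 R 3 but not 1 R 3.
(D) not symmetric: 0 R 3 but not 3 R 0.

A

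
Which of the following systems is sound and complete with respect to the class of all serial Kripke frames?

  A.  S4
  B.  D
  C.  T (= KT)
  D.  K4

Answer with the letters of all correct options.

(A) S4 is determined by the class of reflexive and transitive frames.
(B) D is determined by exactly this class.
(C) T (= KT) is determined by the class of reflexive frames.
(D) K4 is determined by the class of transitive frames.

B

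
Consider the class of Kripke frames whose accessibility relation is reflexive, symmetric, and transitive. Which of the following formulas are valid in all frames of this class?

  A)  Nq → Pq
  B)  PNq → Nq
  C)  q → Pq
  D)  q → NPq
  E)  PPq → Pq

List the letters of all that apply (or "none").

A relation that is reflexive, symmetric, and transitive is also euclidean and serial.
(A) Nq → Pq is axiom D; it is valid on a frame exactly when R is serial. Every such R is serial, so valid.
(B) PNq → Nq is the dual of axiom 5, which corresponds to the euclidean property. Every such R is euclidean — valid.
(C) q → Pq is the dual of axiom T; it is valid on a frame exactly when R is reflexive. Every such R is reflexive, so valid.
(D) q → NPq is axiom B; it is valid on a frame exactly when R is symmetric. Every such R is symmetric, so valid.
(E) PPq → Pq is the dual of axiom 4, which corresponds to transitivity. Every such R is transitive — valid.

A, B, C, D, E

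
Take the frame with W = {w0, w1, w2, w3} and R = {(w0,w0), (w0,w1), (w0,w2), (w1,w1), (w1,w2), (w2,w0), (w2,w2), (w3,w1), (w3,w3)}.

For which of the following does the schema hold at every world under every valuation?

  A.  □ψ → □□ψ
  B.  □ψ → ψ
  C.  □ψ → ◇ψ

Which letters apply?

R is reflexive: each world relates to itself.
R is not transitive: w1 R w2 and w2 R w0 but not w1 R w0.
R is serial: every world has an R-successor.
(A) □ψ → □□ψ is axiom 4; it is valid on a frame exactly when R is transitive. R is not transitive, so not valid.
(B) □ψ → ψ is axiom T; it is valid on a frame exactly when R is reflexive. R is reflexive, so valid.
(C) □ψ → ◇ψ (axiom D) characterises the serial frames. R is serial — valid.

B, C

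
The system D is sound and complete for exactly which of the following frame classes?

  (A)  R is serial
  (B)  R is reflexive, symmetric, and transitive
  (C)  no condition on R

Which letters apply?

(A) D is sound and complete for exactly this class.
(B) this class determines S5, not D.
(C) this class determines K, not D.

A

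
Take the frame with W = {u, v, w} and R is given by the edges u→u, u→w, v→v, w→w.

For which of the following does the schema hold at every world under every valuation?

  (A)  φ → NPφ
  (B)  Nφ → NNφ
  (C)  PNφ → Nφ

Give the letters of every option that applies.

R is not symmetric: u R w but not w R u.
R is transitive: R is closed under composition.
R is not euclidean: u R w and u R u but not w R u.
(A) φ → NPφ is axiom B; it is valid on a frame exactly when R is symmetric. R is not symmetric, so not valid.
(B) Nφ → NNφ is axiom 4; it is valid on a frame exactly when R is transitive. R is transitive, so valid.
(C) PNφ → Nφ is the dual of axiom 5, which corresponds to the euclidean property. R is not euclidean — not valid.

B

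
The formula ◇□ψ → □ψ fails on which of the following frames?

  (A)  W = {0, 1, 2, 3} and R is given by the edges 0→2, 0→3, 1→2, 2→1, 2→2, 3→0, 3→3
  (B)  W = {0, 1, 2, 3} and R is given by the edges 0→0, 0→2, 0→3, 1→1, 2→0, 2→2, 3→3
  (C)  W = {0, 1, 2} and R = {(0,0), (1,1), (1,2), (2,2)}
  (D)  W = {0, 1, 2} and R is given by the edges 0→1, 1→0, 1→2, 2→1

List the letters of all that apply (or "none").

A, B, C, D

The schema ◇□ψ → □ψ is the dual of axiom 5; it is valid on a frame iff R is euclidean.
(A) R is not euclidean (0 R 2 and 0 R 3 but not 2 R 3), so the schema fails here.
(B) R is not euclidean (0 R 2 and 0 R 3 but not 2 R 3), so the schema fails here.
(C) R is not euclidean (1 R 2 and 1 R 1 but not 2 R 1), so the schema fails here.
(D) R is not euclidean (1 R 0 and 1 R 2 but not 0 R 2), so the schema fails here.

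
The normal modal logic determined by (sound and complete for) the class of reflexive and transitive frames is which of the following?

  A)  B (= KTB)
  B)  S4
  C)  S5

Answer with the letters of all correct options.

B

(A) B (= KTB) is determined by the class of reflexive and symmetric frames.
(B) S4 is determined by exactly this class.
(C) S5 is determined by the class of reflexive, symmetric, and transitive frames.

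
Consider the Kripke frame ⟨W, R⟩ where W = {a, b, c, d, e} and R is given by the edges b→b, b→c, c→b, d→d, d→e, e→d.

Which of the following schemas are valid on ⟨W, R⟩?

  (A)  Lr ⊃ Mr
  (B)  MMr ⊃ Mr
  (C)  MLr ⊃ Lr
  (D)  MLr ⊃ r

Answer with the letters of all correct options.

D

R is symmetric: every R-edge is matched by its reverse.
R is not transitive: c R b and b R c but not c R c.
R is not euclidean: b R c and b R c but not c R c.
R is not serial: a has no R-successor.
(A) Lr ⊃ Mr is axiom D, which corresponds to seriality. R is not serial — not valid.
(B) MMr ⊃ Mr is the dual of axiom 4, which corresponds to transitivity. R is not transitive — not valid.
(C) the dual of axiom 5: valid iff R is euclidean. R is not euclidean — not valid.
(D) MLr ⊃ r (the dual of axiom B) characterises the symmetric frames. R is symmetric — valid.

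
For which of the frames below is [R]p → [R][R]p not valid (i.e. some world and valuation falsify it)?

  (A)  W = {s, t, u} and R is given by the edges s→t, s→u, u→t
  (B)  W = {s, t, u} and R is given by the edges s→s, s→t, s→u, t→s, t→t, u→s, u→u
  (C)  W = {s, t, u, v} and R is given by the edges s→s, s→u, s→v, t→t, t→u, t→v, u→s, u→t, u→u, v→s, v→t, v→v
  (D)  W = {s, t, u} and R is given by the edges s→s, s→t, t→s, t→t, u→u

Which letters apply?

The schema [R]p → [R][R]p is axiom 4; it is valid on a frame iff R is transitive.
(A) R is transitive (R is closed under composition), so the schema is valid here.
(B) R is not transitive (t R s and s R u but not t R u), so the schema fails here.
(C) R is not transitive (s R u and u R t but not s R t), so the schema fails here.
(D) R is transitive (R is closed under composition), so the schema is valid here.

B, C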